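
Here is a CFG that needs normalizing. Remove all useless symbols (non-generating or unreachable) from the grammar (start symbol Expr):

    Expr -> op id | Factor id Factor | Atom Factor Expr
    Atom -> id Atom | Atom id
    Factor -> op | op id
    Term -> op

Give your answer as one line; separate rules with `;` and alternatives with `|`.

Expr -> op id | Factor id Factor; Factor -> op | op id

Generating nonterminals: {Expr, Factor, Term}.
Reachable from Expr after that: {Expr, Factor}.
Removed useless symbols: {Atom, Term} and every production mentioning them.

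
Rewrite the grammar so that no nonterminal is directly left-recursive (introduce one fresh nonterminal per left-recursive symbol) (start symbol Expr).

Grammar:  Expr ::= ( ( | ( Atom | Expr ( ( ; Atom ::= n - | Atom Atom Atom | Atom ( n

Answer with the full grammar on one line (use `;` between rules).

Directly left-recursive nonterminals: Expr, Atom.
For Expr: α = {( (}, β = {( (, ( Atom}. Rewrite as Expr → β Expr1 and Expr1 → α Expr1 | ε.
For Atom: α = {Atom Atom, ( n}, β = {n -}. Rewrite as Atom → β Atom1 and Atom1 → α Atom1 | ε.

Expr ::= ( ( Expr1 | ( Atom Expr1; Atom ::= n - Atom1; Expr1 ::= ( ( Expr1 | ε; Atom1 ::= Atom Atom Atom1 | ( n Atom1 | ε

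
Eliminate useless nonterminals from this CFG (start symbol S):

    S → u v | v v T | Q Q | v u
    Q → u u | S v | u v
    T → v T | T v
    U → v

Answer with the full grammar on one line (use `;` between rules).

S → u v | Q Q | v u; Q → u u | S v | u v

Generating nonterminals: {Q, S, U}.
Reachable from S after that: {Q, S}.
Removed useless symbols: {T, U} and every production mentioning them.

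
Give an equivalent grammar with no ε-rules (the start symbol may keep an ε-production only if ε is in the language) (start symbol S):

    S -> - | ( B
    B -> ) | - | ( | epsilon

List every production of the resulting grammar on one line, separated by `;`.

S -> - | ( B | (; B -> ) | - | (

The nullable symbols are {B}.
ε ∉ L(G), so no ε-production is kept.
Add the nullable-subset variants: S → ( B gives ( B | (.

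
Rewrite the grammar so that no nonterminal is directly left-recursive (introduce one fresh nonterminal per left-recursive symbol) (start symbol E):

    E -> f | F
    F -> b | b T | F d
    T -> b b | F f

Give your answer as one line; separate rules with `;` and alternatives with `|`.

Directly left-recursive nonterminal: F.
For F: α = {d}, β = {b, b T}. Rewrite as F → β F' and F' → α F' | ε.

E -> f | F; F -> b F' | b T F'; T -> b b | F f; F' -> d F' | ε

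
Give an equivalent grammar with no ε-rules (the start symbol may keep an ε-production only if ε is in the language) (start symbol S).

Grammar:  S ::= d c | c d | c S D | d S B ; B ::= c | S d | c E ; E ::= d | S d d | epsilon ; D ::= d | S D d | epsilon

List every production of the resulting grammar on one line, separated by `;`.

Nullable set = {D, E}.
ε ∉ L(G), so no ε-production is kept.
Add the nullable-subset variants: S → c S D gives c S D | c S. D → S D d gives S D d | S d.

S ::= d c | c d | c S D | c S | d S B; B ::= c | S d | c E; E ::= d | S d d; D ::= d | S D d | S d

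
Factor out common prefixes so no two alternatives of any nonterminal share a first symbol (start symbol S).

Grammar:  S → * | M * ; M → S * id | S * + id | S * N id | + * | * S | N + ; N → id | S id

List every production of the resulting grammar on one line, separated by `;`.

S → * | M *; M → + * | * S | N + | S * M'; N → id | S id; M' → id | + id | N id

M has alternatives sharing prefix 'S *': factor to M → S * M' with M' → id | + id | N id.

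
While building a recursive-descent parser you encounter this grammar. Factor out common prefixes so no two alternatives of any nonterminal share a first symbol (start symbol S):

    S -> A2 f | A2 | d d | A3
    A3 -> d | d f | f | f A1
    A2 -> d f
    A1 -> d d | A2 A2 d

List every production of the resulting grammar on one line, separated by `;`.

S -> d d | A3 | A2 S'; A3 -> d A3' | f A3''; A2 -> d f; A1 -> d d | A2 A2 d; S' -> f | eps; A3' -> eps | f; A3'' -> eps | A1

S has alternatives sharing prefix 'A2': factor to S → A2 S' with S' → f | ε.
A3 has alternatives sharing prefix 'd': factor to A3 → d A3' with A3' → ε | f.
A3 has alternatives sharing prefix 'f': factor to A3 → f A3'' with A3'' → ε | A1.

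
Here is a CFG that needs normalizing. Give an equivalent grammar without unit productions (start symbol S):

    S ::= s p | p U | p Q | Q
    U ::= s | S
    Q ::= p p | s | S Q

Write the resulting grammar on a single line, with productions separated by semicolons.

Unit pairs: S ⇒* {Q}; U ⇒* {Q, S}.
Replace each nonterminal's rules with the union of the non-unit rules of every nonterminal it unit-derives.

S ::= s p | p U | p Q | p p | s | S Q; U ::= s | s p | p U | p Q | p p | S Q; Q ::= p p | s | S Q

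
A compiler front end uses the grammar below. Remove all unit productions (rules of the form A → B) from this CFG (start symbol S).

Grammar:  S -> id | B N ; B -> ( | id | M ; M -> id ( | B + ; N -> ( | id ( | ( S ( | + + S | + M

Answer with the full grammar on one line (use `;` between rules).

Unit pairs: B ⇒* {M}.
Replace each nonterminal's rules with the union of the non-unit rules of every nonterminal it unit-derives.

S -> id | B N; B -> ( | id | id ( | B +; M -> id ( | B +; N -> ( | id ( | ( S ( | + + S | + M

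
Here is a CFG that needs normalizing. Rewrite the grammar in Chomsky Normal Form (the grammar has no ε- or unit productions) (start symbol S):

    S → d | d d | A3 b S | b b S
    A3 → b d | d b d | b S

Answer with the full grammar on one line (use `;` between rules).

Introduce a nonterminal for each terminal appearing in a rule of length ≥ 2: X1 → d, X2 → b.
Binarize each right-hand side of length ≥ 3 by chaining fresh nonterminals (Y1, Y2, …): affected rules were S → A3 X2 S; S → X2 X2 S; A3 → X1 X2 X1.

S → d | X1 X1 | A3 Y1 | X2 Y2; A3 → X2 X1 | X1 Y3 | X2 S; X1 → d; X2 → b; Y1 → X2 S; Y2 → X2 S; Y3 → X2 X1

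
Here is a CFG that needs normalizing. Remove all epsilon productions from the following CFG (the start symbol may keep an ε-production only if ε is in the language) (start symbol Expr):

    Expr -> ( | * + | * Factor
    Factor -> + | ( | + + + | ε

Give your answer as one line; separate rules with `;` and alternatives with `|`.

Expr -> ( | * + | * Factor | *; Factor -> + | ( | + + +

The nullable symbols are {Factor}.
ε ∉ L(G), so no ε-production is kept.
Add the nullable-subset variants: Expr → * Factor gives * Factor | *.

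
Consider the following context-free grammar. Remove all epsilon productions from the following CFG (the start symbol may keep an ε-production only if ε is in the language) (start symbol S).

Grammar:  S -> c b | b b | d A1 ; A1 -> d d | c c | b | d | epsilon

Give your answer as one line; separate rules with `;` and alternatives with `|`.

Nullable set = {A1}.
ε ∉ L(G), so no ε-production is kept.
Add the nullable-subset variants: S → d A1 gives d A1 | d.

S -> c b | b b | d A1 | d; A1 -> d d | c c | b | d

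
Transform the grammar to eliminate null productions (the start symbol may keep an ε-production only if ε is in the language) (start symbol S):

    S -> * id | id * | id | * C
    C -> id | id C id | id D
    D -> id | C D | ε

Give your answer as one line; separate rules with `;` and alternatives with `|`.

Nullable set = {D}.
ε ∉ L(G), so no ε-production is kept.
For each production, add variants omitting each subset of nullable occurrences: D → C D gives C D | C.

S -> * id | id * | id | * C; C -> id | id C id | id D; D -> id | C D | C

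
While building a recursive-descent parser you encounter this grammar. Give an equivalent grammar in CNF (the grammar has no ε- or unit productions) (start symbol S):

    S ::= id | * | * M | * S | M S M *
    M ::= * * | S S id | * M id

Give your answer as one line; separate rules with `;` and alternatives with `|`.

Introduce a nonterminal for each terminal appearing in a rule of length ≥ 2: X1 → *, X2 → id.
Binarize each right-hand side of length ≥ 3 by chaining fresh nonterminals (Y1, Y2, …): affected rules were S → M S M X1; M → S S X2; M → X1 M X2.

S ::= id | * | X1 M | X1 S | M Y1; M ::= X1 X1 | S Y3 | X1 Y4; X1 ::= *; X2 ::= id; Y1 ::= S Y2; Y2 ::= M X1; Y3 ::= S X2; Y4 ::= M X2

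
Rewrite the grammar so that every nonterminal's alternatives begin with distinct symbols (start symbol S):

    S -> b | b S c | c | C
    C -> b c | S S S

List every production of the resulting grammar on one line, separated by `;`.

S has alternatives sharing prefix 'b': factor to S → b S' with S' → ε | S c.

S -> c | C | b S'; C -> b c | S S S; S' -> ε | S c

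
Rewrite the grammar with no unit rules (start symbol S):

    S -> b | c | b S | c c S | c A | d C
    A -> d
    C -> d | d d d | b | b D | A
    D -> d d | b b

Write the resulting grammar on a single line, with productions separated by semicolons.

Unit pairs: C ⇒* {A}.
Replace each nonterminal's rules with the union of the non-unit rules of every nonterminal it unit-derives.

S -> b | c | b S | c c S | c A | d C; A -> d; C -> d | d d d | b | b D; D -> d d | b b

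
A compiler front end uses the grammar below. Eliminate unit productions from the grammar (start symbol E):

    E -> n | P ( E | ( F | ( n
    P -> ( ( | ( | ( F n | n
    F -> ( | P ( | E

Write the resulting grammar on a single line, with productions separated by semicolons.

Unit pairs: F ⇒* {E}.
For every A with A ⇒* B via unit rules, add B's non-unit alternatives to A; then delete every rule of the form X → Y.

E -> n | P ( E | ( F | ( n; P -> ( ( | ( | ( F n | n; F -> n | P ( E | ( F | ( n | ( | P (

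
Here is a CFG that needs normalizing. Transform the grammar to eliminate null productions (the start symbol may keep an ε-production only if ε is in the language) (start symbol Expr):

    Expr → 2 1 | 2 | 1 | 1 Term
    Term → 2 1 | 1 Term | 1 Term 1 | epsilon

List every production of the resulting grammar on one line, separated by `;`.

Nullable nonterminals: {Term}.
ε ∉ L(G), so no ε-production is kept.
Expand every rule over subsets of its nullable positions: Term → 1 Term gives 1 Term | 1. Term → 1 Term 1 gives 1 Term 1 | 1 1.

Expr → 2 1 | 2 | 1 | 1 Term; Term → 2 1 | 1 Term | 1 | 1 Term 1 | 1 1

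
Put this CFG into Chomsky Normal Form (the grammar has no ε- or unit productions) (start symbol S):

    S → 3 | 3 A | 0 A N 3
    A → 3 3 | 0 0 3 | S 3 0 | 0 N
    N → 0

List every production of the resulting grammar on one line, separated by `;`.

Introduce a nonterminal for each terminal appearing in a rule of length ≥ 2: X1 → 3, X2 → 0.
Binarize each right-hand side of length ≥ 3 by chaining fresh nonterminals (Y1, Y2, …): affected rules were S → X2 A N X1; A → X2 X2 X1; A → S X1 X2.

S → 3 | X1 A | X2 Y1; A → X1 X1 | X2 Y3 | S Y4 | X2 N; N → 0; X1 → 3; X2 → 0; Y1 → A Y2; Y2 → N X1; Y3 → X2 X1; Y4 → X1 X2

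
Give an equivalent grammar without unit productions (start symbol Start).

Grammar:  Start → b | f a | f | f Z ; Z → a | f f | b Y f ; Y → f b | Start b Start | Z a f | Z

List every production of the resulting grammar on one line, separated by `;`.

Unit pairs: Y ⇒* {Z}.
For each unit pair (A, B), copy every non-unit production of B to A, then drop all unit productions.

Start → b | f a | f | f Z; Z → a | f f | b Y f; Y → a | f f | b Y f | f b | Start b Start | Z a f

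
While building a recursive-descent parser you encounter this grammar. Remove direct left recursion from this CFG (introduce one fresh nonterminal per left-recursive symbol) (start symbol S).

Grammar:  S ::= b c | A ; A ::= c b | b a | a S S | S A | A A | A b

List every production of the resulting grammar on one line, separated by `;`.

S ::= b c | A; A ::= c b A' | b a A' | a S S A' | S A A'; A' ::= A A' | b A' | ε

Left recursion appears on A.
For A: α = {A, b}, β = {c b, b a, a S S, S A}. Rewrite as A → β A' and A' → α A' | ε.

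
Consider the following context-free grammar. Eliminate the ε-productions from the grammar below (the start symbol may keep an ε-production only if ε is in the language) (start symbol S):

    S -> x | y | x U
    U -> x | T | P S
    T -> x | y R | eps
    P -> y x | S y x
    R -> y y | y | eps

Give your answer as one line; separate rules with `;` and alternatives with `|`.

Nullable set = {R, T, U}.
ε ∉ L(G), so no ε-production is kept.
Add the nullable-subset variants: T → y R gives y R | y.

S -> x | y | x U; U -> x | T | P S; T -> x | y R | y; P -> y x | S y x; R -> y y | y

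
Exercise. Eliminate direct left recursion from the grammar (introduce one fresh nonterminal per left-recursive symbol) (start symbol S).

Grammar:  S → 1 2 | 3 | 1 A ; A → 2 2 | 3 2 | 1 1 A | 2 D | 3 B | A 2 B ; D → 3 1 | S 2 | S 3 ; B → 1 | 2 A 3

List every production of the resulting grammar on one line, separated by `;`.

S → 1 2 | 3 | 1 A; A → 2 2 A' | 3 2 A' | 1 1 A A' | 2 D A' | 3 B A'; D → 3 1 | S 2 | S 3; B → 1 | 2 A 3; A' → 2 B A' | epsilon

A is directly left-recursive.
For A: α = {2 B}, β = {2 2, 3 2, 1 1 A, 2 D, 3 B}. Rewrite as A → β A' and A' → α A' | ε.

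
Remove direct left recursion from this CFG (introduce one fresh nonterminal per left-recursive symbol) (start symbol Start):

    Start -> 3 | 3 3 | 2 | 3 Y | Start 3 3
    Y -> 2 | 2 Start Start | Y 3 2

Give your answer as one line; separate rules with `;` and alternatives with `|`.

Start, Y are directly left-recursive.
For Start: α = {3 3}, β = {3, 3 3, 2, 3 Y}. Rewrite as Start → β Start1 and Start1 → α Start1 | ε.
For Y: α = {3 2}, β = {2, 2 Start Start}. Rewrite as Y → β Y1 and Y1 → α Y1 | ε.

Start -> 3 Start1 | 3 3 Start1 | 2 Start1 | 3 Y Start1; Y -> 2 Y1 | 2 Start Start Y1; Start1 -> 3 3 Start1 | ε; Y1 -> 3 2 Y1 | ε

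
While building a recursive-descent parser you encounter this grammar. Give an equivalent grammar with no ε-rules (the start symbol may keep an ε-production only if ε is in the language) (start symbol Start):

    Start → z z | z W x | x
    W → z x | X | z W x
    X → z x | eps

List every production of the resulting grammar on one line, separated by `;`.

Start → z z | z W x | z x | x; W → z x | X | z W x; X → z x

Nullable nonterminals: {W, X}.
ε ∉ L(G), so no ε-production is kept.
Add the nullable-subset variants: Start → z W x gives z W x | z x.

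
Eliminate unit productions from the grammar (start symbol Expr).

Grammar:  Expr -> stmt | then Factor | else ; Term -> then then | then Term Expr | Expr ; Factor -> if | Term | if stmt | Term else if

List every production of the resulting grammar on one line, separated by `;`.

Unit pairs: Factor ⇒* {Expr, Term}; Term ⇒* {Expr}.
For every A with A ⇒* B via unit rules, add B's non-unit alternatives to A; then delete every rule of the form X → Y.

Expr -> stmt | then Factor | else; Term -> then then | then Term Expr | stmt | then Factor | else; Factor -> then then | then Term Expr | if | if stmt | Term else if | stmt | then Factor | else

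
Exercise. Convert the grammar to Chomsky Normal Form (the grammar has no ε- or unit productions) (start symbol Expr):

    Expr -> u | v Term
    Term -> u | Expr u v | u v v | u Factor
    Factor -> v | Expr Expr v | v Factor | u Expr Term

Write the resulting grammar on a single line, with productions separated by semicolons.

Expr -> u | X1 Term; Term -> u | Expr Y1 | X2 Y2 | X2 Factor; Factor -> v | Expr Y3 | X1 Factor | X2 Y4; X1 -> v; X2 -> u; Y1 -> X2 X1; Y2 -> X1 X1; Y3 -> Expr X1; Y4 -> Expr Term

Introduce a nonterminal for each terminal appearing in a rule of length ≥ 2: X1 → v, X2 → u.
Binarize each right-hand side of length ≥ 3 by chaining fresh nonterminals (Y1, Y2, …): affected rules were Term → Expr X2 X1; Term → X2 X1 X1; Factor → Expr Expr X1; Factor → X2 Expr Term.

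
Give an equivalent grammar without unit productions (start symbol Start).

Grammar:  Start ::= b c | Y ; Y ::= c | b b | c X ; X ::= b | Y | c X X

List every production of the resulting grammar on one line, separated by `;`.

Start ::= b c | c | b b | c X; Y ::= c | b b | c X; X ::= b | c X X | c | b b | c X

Unit pairs: Start ⇒* {Y}; X ⇒* {Y}.
For each unit pair (A, B), copy every non-unit production of B to A, then drop all unit productions.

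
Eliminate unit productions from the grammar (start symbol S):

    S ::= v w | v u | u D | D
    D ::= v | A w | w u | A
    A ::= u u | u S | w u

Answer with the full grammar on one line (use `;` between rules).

S ::= v | A w | w u | v w | v u | u D | u u | u S; D ::= v | A w | w u | u u | u S; A ::= u u | u S | w u

Unit pairs: D ⇒* {A}; S ⇒* {A, D}.
For each unit pair (A, B), copy every non-unit production of B to A, then drop all unit productions.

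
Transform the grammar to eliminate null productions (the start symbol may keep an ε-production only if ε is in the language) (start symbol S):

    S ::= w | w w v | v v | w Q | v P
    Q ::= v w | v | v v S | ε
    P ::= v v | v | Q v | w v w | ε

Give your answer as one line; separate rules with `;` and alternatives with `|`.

S ::= w | w w v | v v | w Q | v P | v; Q ::= v w | v | v v S; P ::= v v | v | Q v | w v w

The nullable symbols are {P, Q}.
ε ∉ L(G), so no ε-production is kept.
For each production, add variants omitting each subset of nullable occurrences: S → v P gives v P | v.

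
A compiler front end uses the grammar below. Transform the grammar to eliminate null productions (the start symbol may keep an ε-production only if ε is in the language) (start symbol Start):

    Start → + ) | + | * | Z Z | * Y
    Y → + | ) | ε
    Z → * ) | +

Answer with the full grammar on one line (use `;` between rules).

Start → + ) | + | * | Z Z | * Y; Y → + | ); Z → * ) | +

The nullable symbols are {Y}.
ε ∉ L(G), so no ε-production is kept.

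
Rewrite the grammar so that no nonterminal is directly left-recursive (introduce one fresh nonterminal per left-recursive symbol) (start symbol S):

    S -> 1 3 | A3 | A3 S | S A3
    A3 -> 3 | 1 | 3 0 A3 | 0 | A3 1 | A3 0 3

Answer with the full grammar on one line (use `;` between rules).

S -> 1 3 S' | A3 S' | A3 S S'; A3 -> 3 A3' | 1 A3' | 3 0 A3 A3' | 0 A3'; S' -> A3 S' | ε; A3' -> 1 A3' | 0 3 A3' | ε

Left recursion appears on S, A3.
For S: α = {A3}, β = {1 3, A3, A3 S}. Rewrite as S → β S' and S' → α S' | ε.
For A3: α = {1, 0 3}, β = {3, 1, 3 0 A3, 0}. Rewrite as A3 → β A3' and A3' → α A3' | ε.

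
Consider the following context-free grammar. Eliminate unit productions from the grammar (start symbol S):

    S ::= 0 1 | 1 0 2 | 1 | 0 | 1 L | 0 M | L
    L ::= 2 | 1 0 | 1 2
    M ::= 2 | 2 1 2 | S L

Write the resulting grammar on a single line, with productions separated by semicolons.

S ::= 2 | 1 0 | 1 2 | 0 1 | 1 0 2 | 1 | 0 | 1 L | 0 M; L ::= 2 | 1 0 | 1 2; M ::= 2 | 2 1 2 | S L

Unit pairs: S ⇒* {L}.
Replace each nonterminal's rules with the union of the non-unit rules of every nonterminal it unit-derives.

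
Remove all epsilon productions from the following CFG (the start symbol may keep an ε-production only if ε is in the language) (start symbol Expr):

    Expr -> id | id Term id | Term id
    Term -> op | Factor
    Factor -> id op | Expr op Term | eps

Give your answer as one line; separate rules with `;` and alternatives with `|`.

Nullable nonterminals: {Factor, Term}.
ε ∉ L(G), so no ε-production is kept.
Add the nullable-subset variants: Expr → id Term id gives id Term id | id id. Factor → Expr op Term gives Expr op Term | Expr op.

Expr -> id | id Term id | id id | Term id; Term -> op | Factor; Factor -> id op | Expr op Term | Expr op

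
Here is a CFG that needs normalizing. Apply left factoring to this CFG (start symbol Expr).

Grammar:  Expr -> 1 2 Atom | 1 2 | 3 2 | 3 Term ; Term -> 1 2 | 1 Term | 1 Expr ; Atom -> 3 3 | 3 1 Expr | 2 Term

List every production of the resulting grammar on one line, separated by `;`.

Expr -> 1 2 Expr1 | 3 Expr2; Term -> 1 Term1; Atom -> 2 Term | 3 Atom1; Expr1 -> Atom | ε; Expr2 -> 2 | Term; Term1 -> 2 | Term | Expr; Atom1 -> 3 | 1 Expr

Expr has alternatives sharing prefix '1 2': factor to Expr → 1 2 Expr1 with Expr1 → Atom | ε.
Expr has alternatives sharing prefix '3': factor to Expr → 3 Expr2 with Expr2 → 2 | Term.
Term has alternatives sharing prefix '1': factor to Term → 1 Term1 with Term1 → 2 | Term | Expr.
Atom has alternatives sharing prefix '3': factor to Atom → 3 Atom1 with Atom1 → 3 | 1 Expr.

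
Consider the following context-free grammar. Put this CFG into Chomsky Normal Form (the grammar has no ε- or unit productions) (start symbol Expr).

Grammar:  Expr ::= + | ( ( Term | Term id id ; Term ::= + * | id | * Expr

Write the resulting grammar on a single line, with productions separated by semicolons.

Introduce a nonterminal for each terminal appearing in a rule of length ≥ 2: X1 → (, X2 → id, X3 → +, X4 → *.
Binarize each right-hand side of length ≥ 3 by chaining fresh nonterminals (Y1, Y2, …): affected rules were Expr → X1 X1 Term; Expr → Term X2 X2.

Expr ::= + | X1 Y1 | Term Y2; Term ::= X3 X4 | id | X4 Expr; X1 ::= (; X2 ::= id; X3 ::= +; X4 ::= *; Y1 ::= X1 Term; Y2 ::= X2 X2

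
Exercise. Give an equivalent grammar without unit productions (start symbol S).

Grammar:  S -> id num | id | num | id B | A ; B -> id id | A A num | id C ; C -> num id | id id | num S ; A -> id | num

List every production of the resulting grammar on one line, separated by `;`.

S -> id num | id | num | id B; B -> id id | A A num | id C; C -> num id | id id | num S; A -> id | num

Unit pairs: S ⇒* {A}.
For each unit pair (A, B), copy every non-unit production of B to A, then drop all unit productions.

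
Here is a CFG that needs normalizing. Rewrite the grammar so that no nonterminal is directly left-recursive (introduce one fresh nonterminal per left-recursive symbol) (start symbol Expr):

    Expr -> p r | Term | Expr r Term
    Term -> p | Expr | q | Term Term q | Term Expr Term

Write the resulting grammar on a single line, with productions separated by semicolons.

Expr -> p r Expr1 | Term Expr1; Term -> p Term1 | Expr Term1 | q Term1; Expr1 -> r Term Expr1 | eps; Term1 -> Term q Term1 | Expr Term Term1 | eps

Left recursion appears on Expr, Term.
For Expr: α = {r Term}, β = {p r, Term}. Rewrite as Expr → β Expr1 and Expr1 → α Expr1 | ε.
For Term: α = {Term q, Expr Term}, β = {p, Expr, q}. Rewrite as Term → β Term1 and Term1 → α Term1 | ε.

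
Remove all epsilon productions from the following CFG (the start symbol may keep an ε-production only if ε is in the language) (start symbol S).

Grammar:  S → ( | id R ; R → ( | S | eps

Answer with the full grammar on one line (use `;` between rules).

Nullable set = {R}.
ε ∉ L(G), so no ε-production is kept.
Add the nullable-subset variants: S → id R gives id R | id.

S → ( | id R | id; R → ( | S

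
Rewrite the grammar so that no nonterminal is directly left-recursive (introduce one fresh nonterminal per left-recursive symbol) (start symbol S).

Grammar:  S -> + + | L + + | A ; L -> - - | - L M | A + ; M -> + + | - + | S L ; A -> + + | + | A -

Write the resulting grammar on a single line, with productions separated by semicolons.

A is directly left-recursive.
For A: α = {-}, β = {+ +, +}. Rewrite as A → β A' and A' → α A' | ε.

S -> + + | L + + | A; L -> - - | - L M | A +; M -> + + | - + | S L; A -> + + A' | + A'; A' -> - A' | eps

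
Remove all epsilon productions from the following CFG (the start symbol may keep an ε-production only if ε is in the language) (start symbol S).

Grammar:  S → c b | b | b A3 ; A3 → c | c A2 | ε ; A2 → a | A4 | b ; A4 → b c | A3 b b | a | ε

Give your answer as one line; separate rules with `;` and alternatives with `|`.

The nullable symbols are {A2, A3, A4}.
ε ∉ L(G), so no ε-production is kept.
Expand every rule over subsets of its nullable positions: A4 → A3 b b gives A3 b b | b b.

S → c b | b | b A3; A3 → c | c A2; A2 → a | A4 | b; A4 → b c | A3 b b | b b | a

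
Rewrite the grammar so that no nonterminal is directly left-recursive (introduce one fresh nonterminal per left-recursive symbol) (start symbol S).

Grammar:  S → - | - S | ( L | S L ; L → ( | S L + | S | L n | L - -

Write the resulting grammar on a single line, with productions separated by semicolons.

S, L are directly left-recursive.
For S: α = {L}, β = {-, - S, ( L}. Rewrite as S → β S' and S' → α S' | ε.
For L: α = {n, - -}, β = {(, S L +, S}. Rewrite as L → β L' and L' → α L' | ε.

S → - S' | - S S' | ( L S'; L → ( L' | S L + L' | S L'; S' → L S' | ε; L' → n L' | - - L' | ε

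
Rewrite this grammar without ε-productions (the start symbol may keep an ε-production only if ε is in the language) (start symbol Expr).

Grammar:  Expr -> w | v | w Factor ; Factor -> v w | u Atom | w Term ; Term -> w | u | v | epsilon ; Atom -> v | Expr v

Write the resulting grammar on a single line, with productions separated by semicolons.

Expr -> w | v | w Factor; Factor -> v w | u Atom | w Term | w; Term -> w | u | v; Atom -> v | Expr v

Nullable set = {Term}.
ε ∉ L(G), so no ε-production is kept.
Add the nullable-subset variants: Factor → w Term gives w Term | w.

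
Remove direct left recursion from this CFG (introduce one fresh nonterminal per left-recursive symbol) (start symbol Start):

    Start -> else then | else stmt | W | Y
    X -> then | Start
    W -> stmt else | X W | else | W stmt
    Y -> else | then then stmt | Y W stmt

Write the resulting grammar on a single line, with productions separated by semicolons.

Left recursion appears on W, Y.
For W: α = {stmt}, β = {stmt else, X W, else}. Rewrite as W → β W1 and W1 → α W1 | ε.
For Y: α = {W stmt}, β = {else, then then stmt}. Rewrite as Y → β Y1 and Y1 → α Y1 | ε.

Start -> else then | else stmt | W | Y; X -> then | Start; W -> stmt else W1 | X W W1 | else W1; Y -> else Y1 | then then stmt Y1; W1 -> stmt W1 | ε; Y1 -> W stmt Y1 | ε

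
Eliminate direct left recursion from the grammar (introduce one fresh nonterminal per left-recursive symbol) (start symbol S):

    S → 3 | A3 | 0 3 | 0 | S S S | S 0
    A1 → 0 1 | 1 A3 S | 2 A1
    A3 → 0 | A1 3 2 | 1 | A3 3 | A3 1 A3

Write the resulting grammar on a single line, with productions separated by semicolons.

S → 3 S' | A3 S' | 0 3 S' | 0 S'; A1 → 0 1 | 1 A3 S | 2 A1; A3 → 0 A3' | A1 3 2 A3' | 1 A3'; S' → S S S' | 0 S' | ε; A3' → 3 A3' | 1 A3 A3' | ε

Left recursion appears on S, A3.
For S: α = {S S, 0}, β = {3, A3, 0 3, 0}. Rewrite as S → β S' and S' → α S' | ε.
For A3: α = {3, 1 A3}, β = {0, A1 3 2, 1}. Rewrite as A3 → β A3' and A3' → α A3' | ε.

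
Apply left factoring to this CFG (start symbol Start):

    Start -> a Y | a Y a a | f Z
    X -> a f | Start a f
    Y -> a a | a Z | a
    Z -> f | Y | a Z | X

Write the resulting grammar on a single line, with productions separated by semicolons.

Start has alternatives sharing prefix 'a Y': factor to Start → a Y Start1 with Start1 → ε | a a.
Y has alternatives sharing prefix 'a': factor to Y → a Y1 with Y1 → a | Z | ε.

Start -> f Z | a Y Start1; X -> a f | Start a f; Y -> a Y1; Z -> f | Y | a Z | X; Start1 -> epsilon | a a; Y1 -> a | Z | epsilon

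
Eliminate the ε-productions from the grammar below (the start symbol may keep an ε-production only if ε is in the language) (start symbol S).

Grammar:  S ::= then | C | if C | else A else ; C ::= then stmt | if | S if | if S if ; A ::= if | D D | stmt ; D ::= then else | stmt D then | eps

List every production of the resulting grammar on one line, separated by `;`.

S ::= then | C | if C | else A else | else else; C ::= then stmt | if | S if | if S if; A ::= if | D D | D | stmt; D ::= then else | stmt D then | stmt then

Nullable set = {A, D}.
ε ∉ L(G), so no ε-production is kept.
Add the nullable-subset variants: S → else A else gives else A else | else else. A → D D gives D D | D. D → stmt D then gives stmt D then | stmt then.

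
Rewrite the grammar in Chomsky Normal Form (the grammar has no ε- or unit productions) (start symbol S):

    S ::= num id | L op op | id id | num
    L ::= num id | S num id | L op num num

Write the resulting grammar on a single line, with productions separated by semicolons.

Introduce a nonterminal for each terminal appearing in a rule of length ≥ 2: X1 → num, X2 → id, X3 → op.
Binarize each right-hand side of length ≥ 3 by chaining fresh nonterminals (Y1, Y2, …): affected rules were S → L X3 X3; L → S X1 X2; L → L X3 X1 X1.

S ::= X1 X2 | L Y1 | X2 X2 | num; L ::= X1 X2 | S Y2 | L Y3; X1 ::= num; X2 ::= id; X3 ::= op; Y1 ::= X3 X3; Y2 ::= X1 X2; Y3 ::= X3 Y4; Y4 ::= X1 X1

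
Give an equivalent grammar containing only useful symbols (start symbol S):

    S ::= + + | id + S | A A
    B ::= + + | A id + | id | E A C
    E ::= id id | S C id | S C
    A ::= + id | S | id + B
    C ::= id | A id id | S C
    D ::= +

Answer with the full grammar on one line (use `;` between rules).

S ::= + + | id + S | A A; B ::= + + | A id + | id | E A C; E ::= id id | S C id | S C; A ::= + id | S | id + B; C ::= id | A id id | S C

Generating nonterminals: {A, B, C, D, E, S}.
Reachable from S after that: {A, B, C, E, S}.
Removed useless symbols: {D} and every production mentioning them.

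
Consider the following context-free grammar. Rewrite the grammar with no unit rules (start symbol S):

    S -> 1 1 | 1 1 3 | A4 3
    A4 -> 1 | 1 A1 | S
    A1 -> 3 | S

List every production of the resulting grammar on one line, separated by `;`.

S -> 1 1 | 1 1 3 | A4 3; A4 -> 1 | 1 A1 | 1 1 | 1 1 3 | A4 3; A1 -> 3 | 1 1 | 1 1 3 | A4 3

Unit pairs: A1 ⇒* {S}; A4 ⇒* {S}.
Replace each nonterminal's rules with the union of the non-unit rules of every nonterminal it unit-derives.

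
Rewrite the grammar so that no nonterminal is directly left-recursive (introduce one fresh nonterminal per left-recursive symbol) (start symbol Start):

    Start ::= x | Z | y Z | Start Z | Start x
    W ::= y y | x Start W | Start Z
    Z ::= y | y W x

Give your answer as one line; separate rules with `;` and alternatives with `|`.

Start ::= x Start1 | Z Start1 | y Z Start1; W ::= y y | x Start W | Start Z; Z ::= y | y W x; Start1 ::= Z Start1 | x Start1 | ε

Start is directly left-recursive.
For Start: α = {Z, x}, β = {x, Z, y Z}. Rewrite as Start → β Start1 and Start1 → α Start1 | ε.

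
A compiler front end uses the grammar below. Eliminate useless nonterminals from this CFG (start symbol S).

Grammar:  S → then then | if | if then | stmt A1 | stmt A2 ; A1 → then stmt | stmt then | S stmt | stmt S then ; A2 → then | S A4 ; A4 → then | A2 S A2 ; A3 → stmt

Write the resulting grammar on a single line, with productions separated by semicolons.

S → then then | if | if then | stmt A1 | stmt A2; A1 → then stmt | stmt then | S stmt | stmt S then; A2 → then | S A4; A4 → then | A2 S A2

Generating nonterminals: {A1, A2, A3, A4, S}.
Reachable from S after that: {A1, A2, A4, S}.
Removed useless symbols: {A3} and every production mentioning them.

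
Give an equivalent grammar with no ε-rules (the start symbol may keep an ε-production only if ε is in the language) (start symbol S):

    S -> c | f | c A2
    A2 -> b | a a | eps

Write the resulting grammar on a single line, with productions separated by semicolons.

Nullable set = {A2}.
ε ∉ L(G), so no ε-production is kept.

S -> c | f | c A2; A2 -> b | a a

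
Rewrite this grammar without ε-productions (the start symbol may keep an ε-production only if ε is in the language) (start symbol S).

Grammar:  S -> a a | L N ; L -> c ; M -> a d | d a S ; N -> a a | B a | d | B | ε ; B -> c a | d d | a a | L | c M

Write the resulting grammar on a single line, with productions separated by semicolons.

Nullable nonterminals: {N}.
ε ∉ L(G), so no ε-production is kept.
Add the nullable-subset variants: S → L N gives L N | L.

S -> a a | L N | L; L -> c; M -> a d | d a S; N -> a a | B a | d | B; B -> c a | d d | a a | L | c M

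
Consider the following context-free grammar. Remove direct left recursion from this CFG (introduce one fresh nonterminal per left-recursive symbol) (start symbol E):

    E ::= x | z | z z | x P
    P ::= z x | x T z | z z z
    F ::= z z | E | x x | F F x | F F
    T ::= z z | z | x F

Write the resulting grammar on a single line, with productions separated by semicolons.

Left recursion appears on F.
For F: α = {F x, F}, β = {z z, E, x x}. Rewrite as F → β F' and F' → α F' | ε.

E ::= x | z | z z | x P; P ::= z x | x T z | z z z; F ::= z z F' | E F' | x x F'; T ::= z z | z | x F; F' ::= F x F' | F F' | epsilon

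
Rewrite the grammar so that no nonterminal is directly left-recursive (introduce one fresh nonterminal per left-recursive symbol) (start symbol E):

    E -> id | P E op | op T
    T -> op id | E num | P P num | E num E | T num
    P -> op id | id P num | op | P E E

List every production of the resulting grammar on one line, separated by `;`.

Left recursion appears on T, P.
For T: α = {num}, β = {op id, E num, P P num, E num E}. Rewrite as T → β T' and T' → α T' | ε.
For P: α = {E E}, β = {op id, id P num, op}. Rewrite as P → β P' and P' → α P' | ε.

E -> id | P E op | op T; T -> op id T' | E num T' | P P num T' | E num E T'; P -> op id P' | id P num P' | op P'; T' -> num T' | ε; P' -> E E P' | ε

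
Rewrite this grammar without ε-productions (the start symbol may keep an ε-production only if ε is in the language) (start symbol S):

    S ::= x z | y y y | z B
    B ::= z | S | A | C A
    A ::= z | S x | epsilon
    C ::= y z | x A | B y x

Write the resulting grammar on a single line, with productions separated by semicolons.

S ::= x z | y y y | z B | z; B ::= z | S | A | C A | C; A ::= z | S x; C ::= y z | x A | x | B y x | y x

Nullable nonterminals: {A, B}.
ε ∉ L(G), so no ε-production is kept.
Add the nullable-subset variants: S → z B gives z B | z. B → C A gives C A | C. C → x A gives x A | x. C → B y x gives B y x | y x.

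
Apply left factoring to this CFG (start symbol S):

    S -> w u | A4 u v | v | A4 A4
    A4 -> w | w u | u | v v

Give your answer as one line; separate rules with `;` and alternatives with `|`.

S -> w u | v | A4 S'; A4 -> u | v v | w A4'; S' -> u v | A4; A4' -> ε | u

S has alternatives sharing prefix 'A4': factor to S → A4 S' with S' → u v | A4.
A4 has alternatives sharing prefix 'w': factor to A4 → w A4' with A4' → ε | u.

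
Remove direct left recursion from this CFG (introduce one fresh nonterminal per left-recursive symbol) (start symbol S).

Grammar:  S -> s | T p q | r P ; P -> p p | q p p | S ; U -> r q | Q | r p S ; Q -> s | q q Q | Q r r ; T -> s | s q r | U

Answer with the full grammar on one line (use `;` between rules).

Directly left-recursive nonterminal: Q.
For Q: α = {r r}, β = {s, q q Q}. Rewrite as Q → β Q' and Q' → α Q' | ε.

S -> s | T p q | r P; P -> p p | q p p | S; U -> r q | Q | r p S; Q -> s Q' | q q Q Q'; T -> s | s q r | U; Q' -> r r Q' | ε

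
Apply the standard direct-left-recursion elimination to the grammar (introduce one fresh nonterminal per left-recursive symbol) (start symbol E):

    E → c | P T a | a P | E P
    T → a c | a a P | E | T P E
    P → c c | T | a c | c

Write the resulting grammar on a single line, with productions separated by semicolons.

Left recursion appears on E, T.
For E: α = {P}, β = {c, P T a, a P}. Rewrite as E → β E' and E' → α E' | ε.
For T: α = {P E}, β = {a c, a a P, E}. Rewrite as T → β T' and T' → α T' | ε.

E → c E' | P T a E' | a P E'; T → a c T' | a a P T' | E T'; P → c c | T | a c | c; E' → P E' | ε; T' → P E T' | ε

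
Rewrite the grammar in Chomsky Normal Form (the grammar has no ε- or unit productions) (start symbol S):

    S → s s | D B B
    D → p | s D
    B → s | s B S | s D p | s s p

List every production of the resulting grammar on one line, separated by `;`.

S → X1 X1 | D Y1; D → p | X1 D; B → s | X1 Y2 | X1 Y3 | X1 Y4; X1 → s; X2 → p; Y1 → B B; Y2 → B S; Y3 → D X2; Y4 → X1 X2

Introduce a nonterminal for each terminal appearing in a rule of length ≥ 2: X1 → s, X2 → p.
Binarize each right-hand side of length ≥ 3 by chaining fresh nonterminals (Y1, Y2, …): affected rules were S → D B B; B → X1 B S; B → X1 D X2; B → X1 X1 X2.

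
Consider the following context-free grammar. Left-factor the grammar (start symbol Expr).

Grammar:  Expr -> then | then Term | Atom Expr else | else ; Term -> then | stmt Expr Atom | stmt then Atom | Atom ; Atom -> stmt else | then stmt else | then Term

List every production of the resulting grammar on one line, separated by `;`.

Expr -> Atom Expr else | else | then Expr1; Term -> then | Atom | stmt Term1; Atom -> stmt else | then Atom1; Expr1 -> ε | Term; Term1 -> Expr Atom | then Atom; Atom1 -> stmt else | Term

Expr has alternatives sharing prefix 'then': factor to Expr → then Expr1 with Expr1 → ε | Term.
Term has alternatives sharing prefix 'stmt': factor to Term → stmt Term1 with Term1 → Expr Atom | then Atom.
Atom has alternatives sharing prefix 'then': factor to Atom → then Atom1 with Atom1 → stmt else | Term.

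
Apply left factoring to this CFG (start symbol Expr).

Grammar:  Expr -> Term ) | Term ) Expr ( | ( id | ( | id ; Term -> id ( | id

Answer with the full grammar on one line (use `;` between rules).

Expr -> id | Term ) Expr1 | ( Expr2; Term -> id Term1; Expr1 -> ε | Expr (; Expr2 -> id | ε; Term1 -> ( | ε

Expr has alternatives sharing prefix 'Term )': factor to Expr → Term ) Expr1 with Expr1 → ε | Expr (.
Expr has alternatives sharing prefix '(': factor to Expr → ( Expr2 with Expr2 → id | ε.
Term has alternatives sharing prefix 'id': factor to Term → id Term1 with Term1 → ( | ε.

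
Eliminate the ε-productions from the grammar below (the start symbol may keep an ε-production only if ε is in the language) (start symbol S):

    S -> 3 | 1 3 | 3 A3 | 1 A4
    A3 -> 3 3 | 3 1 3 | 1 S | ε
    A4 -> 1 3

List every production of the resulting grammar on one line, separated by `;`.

S -> 3 | 1 3 | 3 A3 | 1 A4; A3 -> 3 3 | 3 1 3 | 1 S; A4 -> 1 3

Nullable nonterminals: {A3}.
ε ∉ L(G), so no ε-production is kept.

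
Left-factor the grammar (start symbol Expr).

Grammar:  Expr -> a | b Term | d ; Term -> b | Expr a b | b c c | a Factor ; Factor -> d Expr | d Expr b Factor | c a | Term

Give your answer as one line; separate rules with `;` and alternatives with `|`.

Term has alternatives sharing prefix 'b': factor to Term → b Term1 with Term1 → ε | c c.
Factor has alternatives sharing prefix 'd Expr': factor to Factor → d Expr Factor1 with Factor1 → ε | b Factor.

Expr -> a | b Term | d; Term -> Expr a b | a Factor | b Term1; Factor -> c a | Term | d Expr Factor1; Term1 -> epsilon | c c; Factor1 -> epsilon | b Factor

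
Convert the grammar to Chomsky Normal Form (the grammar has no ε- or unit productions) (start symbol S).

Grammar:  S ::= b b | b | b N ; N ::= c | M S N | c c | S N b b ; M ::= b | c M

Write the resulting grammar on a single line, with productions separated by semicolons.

S ::= X1 X1 | b | X1 N; N ::= c | M Y1 | X2 X2 | S Y2; M ::= b | X2 M; X1 ::= b; X2 ::= c; Y1 ::= S N; Y2 ::= N Y3; Y3 ::= X1 X1

Introduce a nonterminal for each terminal appearing in a rule of length ≥ 2: X1 → b, X2 → c.
Binarize each right-hand side of length ≥ 3 by chaining fresh nonterminals (Y1, Y2, …): affected rules were N → M S N; N → S N X1 X1.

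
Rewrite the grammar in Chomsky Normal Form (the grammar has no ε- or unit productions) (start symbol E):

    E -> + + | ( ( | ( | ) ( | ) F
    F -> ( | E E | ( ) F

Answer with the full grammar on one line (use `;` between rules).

Introduce a nonterminal for each terminal appearing in a rule of length ≥ 2: X1 → +, X2 → (, X3 → ).
Binarize each right-hand side of length ≥ 3 by chaining fresh nonterminals (Y1, Y2, …): affected rules were F → X2 X3 F.

E -> X1 X1 | X2 X2 | ( | X3 X2 | X3 F; F -> ( | E E | X2 Y1; X1 -> +; X2 -> (; X3 -> ); Y1 -> X3 F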